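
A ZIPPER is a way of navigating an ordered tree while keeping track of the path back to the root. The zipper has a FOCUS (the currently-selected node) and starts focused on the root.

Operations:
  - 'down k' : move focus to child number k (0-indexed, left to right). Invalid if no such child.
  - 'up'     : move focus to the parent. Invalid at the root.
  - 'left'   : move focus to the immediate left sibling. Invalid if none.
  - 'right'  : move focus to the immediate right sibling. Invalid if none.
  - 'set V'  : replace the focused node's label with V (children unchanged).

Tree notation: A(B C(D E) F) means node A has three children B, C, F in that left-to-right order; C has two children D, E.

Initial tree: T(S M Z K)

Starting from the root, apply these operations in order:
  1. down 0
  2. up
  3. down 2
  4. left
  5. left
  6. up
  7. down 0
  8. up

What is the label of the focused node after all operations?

Answer: T

Derivation:
Step 1 (down 0): focus=S path=0 depth=1 children=[] left=[] right=['M', 'Z', 'K'] parent=T
Step 2 (up): focus=T path=root depth=0 children=['S', 'M', 'Z', 'K'] (at root)
Step 3 (down 2): focus=Z path=2 depth=1 children=[] left=['S', 'M'] right=['K'] parent=T
Step 4 (left): focus=M path=1 depth=1 children=[] left=['S'] right=['Z', 'K'] parent=T
Step 5 (left): focus=S path=0 depth=1 children=[] left=[] right=['M', 'Z', 'K'] parent=T
Step 6 (up): focus=T path=root depth=0 children=['S', 'M', 'Z', 'K'] (at root)
Step 7 (down 0): focus=S path=0 depth=1 children=[] left=[] right=['M', 'Z', 'K'] parent=T
Step 8 (up): focus=T path=root depth=0 children=['S', 'M', 'Z', 'K'] (at root)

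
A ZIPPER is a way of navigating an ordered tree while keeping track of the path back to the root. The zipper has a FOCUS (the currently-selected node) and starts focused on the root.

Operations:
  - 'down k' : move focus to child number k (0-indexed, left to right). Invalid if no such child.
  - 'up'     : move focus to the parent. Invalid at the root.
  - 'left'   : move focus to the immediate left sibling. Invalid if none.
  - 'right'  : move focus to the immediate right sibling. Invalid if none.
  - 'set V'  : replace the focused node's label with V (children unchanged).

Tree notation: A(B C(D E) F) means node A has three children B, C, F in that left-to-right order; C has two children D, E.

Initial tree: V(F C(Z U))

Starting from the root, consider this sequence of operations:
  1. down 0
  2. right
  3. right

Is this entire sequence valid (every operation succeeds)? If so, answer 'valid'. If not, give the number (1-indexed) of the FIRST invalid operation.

Step 1 (down 0): focus=F path=0 depth=1 children=[] left=[] right=['C'] parent=V
Step 2 (right): focus=C path=1 depth=1 children=['Z', 'U'] left=['F'] right=[] parent=V
Step 3 (right): INVALID

Answer: 3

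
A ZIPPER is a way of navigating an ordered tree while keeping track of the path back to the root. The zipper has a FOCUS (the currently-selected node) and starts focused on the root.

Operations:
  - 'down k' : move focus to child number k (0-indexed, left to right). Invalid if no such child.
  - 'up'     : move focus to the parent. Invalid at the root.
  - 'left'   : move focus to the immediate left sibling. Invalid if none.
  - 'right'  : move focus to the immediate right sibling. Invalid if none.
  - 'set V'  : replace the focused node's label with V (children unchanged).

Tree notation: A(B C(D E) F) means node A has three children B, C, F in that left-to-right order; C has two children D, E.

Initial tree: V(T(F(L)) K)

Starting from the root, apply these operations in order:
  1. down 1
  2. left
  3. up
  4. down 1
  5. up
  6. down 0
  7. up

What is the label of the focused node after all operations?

Answer: V

Derivation:
Step 1 (down 1): focus=K path=1 depth=1 children=[] left=['T'] right=[] parent=V
Step 2 (left): focus=T path=0 depth=1 children=['F'] left=[] right=['K'] parent=V
Step 3 (up): focus=V path=root depth=0 children=['T', 'K'] (at root)
Step 4 (down 1): focus=K path=1 depth=1 children=[] left=['T'] right=[] parent=V
Step 5 (up): focus=V path=root depth=0 children=['T', 'K'] (at root)
Step 6 (down 0): focus=T path=0 depth=1 children=['F'] left=[] right=['K'] parent=V
Step 7 (up): focus=V path=root depth=0 children=['T', 'K'] (at root)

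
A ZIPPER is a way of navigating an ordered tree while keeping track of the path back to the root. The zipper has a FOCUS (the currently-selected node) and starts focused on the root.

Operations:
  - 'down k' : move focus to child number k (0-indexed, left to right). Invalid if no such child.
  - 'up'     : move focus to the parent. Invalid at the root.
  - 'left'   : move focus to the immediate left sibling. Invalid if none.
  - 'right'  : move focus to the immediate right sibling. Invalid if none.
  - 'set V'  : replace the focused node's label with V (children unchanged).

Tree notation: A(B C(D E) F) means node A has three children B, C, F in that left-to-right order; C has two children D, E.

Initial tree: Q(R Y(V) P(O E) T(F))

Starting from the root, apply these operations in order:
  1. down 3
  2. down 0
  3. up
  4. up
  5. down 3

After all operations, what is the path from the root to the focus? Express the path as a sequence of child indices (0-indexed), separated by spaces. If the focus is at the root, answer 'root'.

Answer: 3

Derivation:
Step 1 (down 3): focus=T path=3 depth=1 children=['F'] left=['R', 'Y', 'P'] right=[] parent=Q
Step 2 (down 0): focus=F path=3/0 depth=2 children=[] left=[] right=[] parent=T
Step 3 (up): focus=T path=3 depth=1 children=['F'] left=['R', 'Y', 'P'] right=[] parent=Q
Step 4 (up): focus=Q path=root depth=0 children=['R', 'Y', 'P', 'T'] (at root)
Step 5 (down 3): focus=T path=3 depth=1 children=['F'] left=['R', 'Y', 'P'] right=[] parent=Q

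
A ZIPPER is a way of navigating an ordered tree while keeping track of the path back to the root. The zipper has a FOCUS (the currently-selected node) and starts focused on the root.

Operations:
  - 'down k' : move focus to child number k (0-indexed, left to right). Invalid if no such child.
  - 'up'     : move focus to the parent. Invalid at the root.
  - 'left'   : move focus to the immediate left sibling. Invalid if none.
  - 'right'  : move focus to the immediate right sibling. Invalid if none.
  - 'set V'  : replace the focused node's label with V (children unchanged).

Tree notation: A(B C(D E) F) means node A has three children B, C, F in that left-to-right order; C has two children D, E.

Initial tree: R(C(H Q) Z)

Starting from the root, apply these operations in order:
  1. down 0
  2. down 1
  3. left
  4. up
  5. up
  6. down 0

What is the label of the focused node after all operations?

Step 1 (down 0): focus=C path=0 depth=1 children=['H', 'Q'] left=[] right=['Z'] parent=R
Step 2 (down 1): focus=Q path=0/1 depth=2 children=[] left=['H'] right=[] parent=C
Step 3 (left): focus=H path=0/0 depth=2 children=[] left=[] right=['Q'] parent=C
Step 4 (up): focus=C path=0 depth=1 children=['H', 'Q'] left=[] right=['Z'] parent=R
Step 5 (up): focus=R path=root depth=0 children=['C', 'Z'] (at root)
Step 6 (down 0): focus=C path=0 depth=1 children=['H', 'Q'] left=[] right=['Z'] parent=R

Answer: C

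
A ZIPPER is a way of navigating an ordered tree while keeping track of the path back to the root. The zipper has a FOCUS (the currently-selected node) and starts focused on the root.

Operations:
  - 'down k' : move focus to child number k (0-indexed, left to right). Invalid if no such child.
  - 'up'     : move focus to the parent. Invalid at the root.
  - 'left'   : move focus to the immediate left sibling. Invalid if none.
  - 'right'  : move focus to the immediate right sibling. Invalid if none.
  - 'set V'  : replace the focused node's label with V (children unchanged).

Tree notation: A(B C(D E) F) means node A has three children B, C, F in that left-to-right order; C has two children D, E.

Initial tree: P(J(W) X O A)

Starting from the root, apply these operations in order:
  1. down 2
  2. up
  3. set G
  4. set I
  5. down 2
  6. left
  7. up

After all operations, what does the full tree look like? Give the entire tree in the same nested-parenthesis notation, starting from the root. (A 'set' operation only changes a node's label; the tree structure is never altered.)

Answer: I(J(W) X O A)

Derivation:
Step 1 (down 2): focus=O path=2 depth=1 children=[] left=['J', 'X'] right=['A'] parent=P
Step 2 (up): focus=P path=root depth=0 children=['J', 'X', 'O', 'A'] (at root)
Step 3 (set G): focus=G path=root depth=0 children=['J', 'X', 'O', 'A'] (at root)
Step 4 (set I): focus=I path=root depth=0 children=['J', 'X', 'O', 'A'] (at root)
Step 5 (down 2): focus=O path=2 depth=1 children=[] left=['J', 'X'] right=['A'] parent=I
Step 6 (left): focus=X path=1 depth=1 children=[] left=['J'] right=['O', 'A'] parent=I
Step 7 (up): focus=I path=root depth=0 children=['J', 'X', 'O', 'A'] (at root)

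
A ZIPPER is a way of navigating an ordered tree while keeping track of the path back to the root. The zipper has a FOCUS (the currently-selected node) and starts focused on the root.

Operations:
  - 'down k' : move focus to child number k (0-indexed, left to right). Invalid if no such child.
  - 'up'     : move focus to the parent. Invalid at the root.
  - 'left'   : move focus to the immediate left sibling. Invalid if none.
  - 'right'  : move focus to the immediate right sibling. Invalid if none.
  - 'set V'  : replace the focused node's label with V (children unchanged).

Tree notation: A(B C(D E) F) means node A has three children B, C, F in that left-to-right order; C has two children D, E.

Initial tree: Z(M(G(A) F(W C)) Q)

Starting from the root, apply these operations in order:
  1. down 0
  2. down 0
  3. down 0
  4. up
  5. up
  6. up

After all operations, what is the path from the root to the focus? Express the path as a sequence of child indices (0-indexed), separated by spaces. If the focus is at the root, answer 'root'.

Step 1 (down 0): focus=M path=0 depth=1 children=['G', 'F'] left=[] right=['Q'] parent=Z
Step 2 (down 0): focus=G path=0/0 depth=2 children=['A'] left=[] right=['F'] parent=M
Step 3 (down 0): focus=A path=0/0/0 depth=3 children=[] left=[] right=[] parent=G
Step 4 (up): focus=G path=0/0 depth=2 children=['A'] left=[] right=['F'] parent=M
Step 5 (up): focus=M path=0 depth=1 children=['G', 'F'] left=[] right=['Q'] parent=Z
Step 6 (up): focus=Z path=root depth=0 children=['M', 'Q'] (at root)

Answer: root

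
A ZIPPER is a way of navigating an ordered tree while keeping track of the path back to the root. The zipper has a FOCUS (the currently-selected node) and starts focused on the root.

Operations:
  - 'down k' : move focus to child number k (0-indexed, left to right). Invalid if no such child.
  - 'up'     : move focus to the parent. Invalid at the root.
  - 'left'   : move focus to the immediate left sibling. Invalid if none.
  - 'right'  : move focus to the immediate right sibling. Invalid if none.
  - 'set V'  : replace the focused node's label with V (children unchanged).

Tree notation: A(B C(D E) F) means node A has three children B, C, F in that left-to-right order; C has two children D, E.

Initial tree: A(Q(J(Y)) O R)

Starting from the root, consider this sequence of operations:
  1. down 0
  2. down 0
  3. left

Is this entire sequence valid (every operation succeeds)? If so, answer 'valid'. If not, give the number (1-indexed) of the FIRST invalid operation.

Answer: 3

Derivation:
Step 1 (down 0): focus=Q path=0 depth=1 children=['J'] left=[] right=['O', 'R'] parent=A
Step 2 (down 0): focus=J path=0/0 depth=2 children=['Y'] left=[] right=[] parent=Q
Step 3 (left): INVALID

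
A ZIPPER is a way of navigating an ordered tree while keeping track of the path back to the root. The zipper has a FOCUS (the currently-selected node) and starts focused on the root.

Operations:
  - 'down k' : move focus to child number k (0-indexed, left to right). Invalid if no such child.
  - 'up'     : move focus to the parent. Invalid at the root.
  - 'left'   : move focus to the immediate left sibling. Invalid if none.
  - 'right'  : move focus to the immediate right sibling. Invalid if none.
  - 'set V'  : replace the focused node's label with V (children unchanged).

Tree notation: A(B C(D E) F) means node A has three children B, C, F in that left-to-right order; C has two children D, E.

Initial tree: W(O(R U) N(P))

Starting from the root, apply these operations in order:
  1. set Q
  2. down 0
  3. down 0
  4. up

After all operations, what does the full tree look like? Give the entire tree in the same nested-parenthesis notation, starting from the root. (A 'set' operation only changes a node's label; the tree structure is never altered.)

Answer: Q(O(R U) N(P))

Derivation:
Step 1 (set Q): focus=Q path=root depth=0 children=['O', 'N'] (at root)
Step 2 (down 0): focus=O path=0 depth=1 children=['R', 'U'] left=[] right=['N'] parent=Q
Step 3 (down 0): focus=R path=0/0 depth=2 children=[] left=[] right=['U'] parent=O
Step 4 (up): focus=O path=0 depth=1 children=['R', 'U'] left=[] right=['N'] parent=Q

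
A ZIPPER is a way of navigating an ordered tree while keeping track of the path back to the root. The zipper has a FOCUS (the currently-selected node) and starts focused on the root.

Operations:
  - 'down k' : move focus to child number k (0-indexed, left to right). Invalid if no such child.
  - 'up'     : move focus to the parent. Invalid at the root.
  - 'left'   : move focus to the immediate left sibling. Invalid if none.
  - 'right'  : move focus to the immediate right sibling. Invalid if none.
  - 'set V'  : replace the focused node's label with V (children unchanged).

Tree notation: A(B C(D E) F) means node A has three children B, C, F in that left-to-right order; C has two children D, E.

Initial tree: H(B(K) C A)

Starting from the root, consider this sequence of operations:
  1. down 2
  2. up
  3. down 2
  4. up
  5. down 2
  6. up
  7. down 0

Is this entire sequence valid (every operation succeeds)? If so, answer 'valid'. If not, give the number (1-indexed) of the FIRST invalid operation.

Answer: valid

Derivation:
Step 1 (down 2): focus=A path=2 depth=1 children=[] left=['B', 'C'] right=[] parent=H
Step 2 (up): focus=H path=root depth=0 children=['B', 'C', 'A'] (at root)
Step 3 (down 2): focus=A path=2 depth=1 children=[] left=['B', 'C'] right=[] parent=H
Step 4 (up): focus=H path=root depth=0 children=['B', 'C', 'A'] (at root)
Step 5 (down 2): focus=A path=2 depth=1 children=[] left=['B', 'C'] right=[] parent=H
Step 6 (up): focus=H path=root depth=0 children=['B', 'C', 'A'] (at root)
Step 7 (down 0): focus=B path=0 depth=1 children=['K'] left=[] right=['C', 'A'] parent=H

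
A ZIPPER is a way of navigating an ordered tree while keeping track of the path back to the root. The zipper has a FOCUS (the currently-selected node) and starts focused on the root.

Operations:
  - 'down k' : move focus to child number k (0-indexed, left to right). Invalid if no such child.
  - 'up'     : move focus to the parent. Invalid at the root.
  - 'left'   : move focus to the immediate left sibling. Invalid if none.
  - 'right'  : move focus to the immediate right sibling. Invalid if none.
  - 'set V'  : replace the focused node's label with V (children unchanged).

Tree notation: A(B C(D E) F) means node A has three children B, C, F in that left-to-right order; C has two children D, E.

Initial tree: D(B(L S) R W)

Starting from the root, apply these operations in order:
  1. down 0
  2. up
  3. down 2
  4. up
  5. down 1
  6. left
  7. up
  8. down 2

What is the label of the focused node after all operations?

Answer: W

Derivation:
Step 1 (down 0): focus=B path=0 depth=1 children=['L', 'S'] left=[] right=['R', 'W'] parent=D
Step 2 (up): focus=D path=root depth=0 children=['B', 'R', 'W'] (at root)
Step 3 (down 2): focus=W path=2 depth=1 children=[] left=['B', 'R'] right=[] parent=D
Step 4 (up): focus=D path=root depth=0 children=['B', 'R', 'W'] (at root)
Step 5 (down 1): focus=R path=1 depth=1 children=[] left=['B'] right=['W'] parent=D
Step 6 (left): focus=B path=0 depth=1 children=['L', 'S'] left=[] right=['R', 'W'] parent=D
Step 7 (up): focus=D path=root depth=0 children=['B', 'R', 'W'] (at root)
Step 8 (down 2): focus=W path=2 depth=1 children=[] left=['B', 'R'] right=[] parent=D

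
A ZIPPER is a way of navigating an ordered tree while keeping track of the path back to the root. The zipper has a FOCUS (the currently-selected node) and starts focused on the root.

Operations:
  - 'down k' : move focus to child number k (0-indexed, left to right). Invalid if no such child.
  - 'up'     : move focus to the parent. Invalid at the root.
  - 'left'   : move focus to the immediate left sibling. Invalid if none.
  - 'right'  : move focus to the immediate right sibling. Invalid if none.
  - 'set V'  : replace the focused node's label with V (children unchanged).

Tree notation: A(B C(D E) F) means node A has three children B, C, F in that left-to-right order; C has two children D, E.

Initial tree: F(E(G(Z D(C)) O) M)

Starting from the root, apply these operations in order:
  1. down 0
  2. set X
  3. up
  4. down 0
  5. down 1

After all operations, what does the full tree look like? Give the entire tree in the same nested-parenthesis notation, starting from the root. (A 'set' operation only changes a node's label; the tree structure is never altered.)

Step 1 (down 0): focus=E path=0 depth=1 children=['G', 'O'] left=[] right=['M'] parent=F
Step 2 (set X): focus=X path=0 depth=1 children=['G', 'O'] left=[] right=['M'] parent=F
Step 3 (up): focus=F path=root depth=0 children=['X', 'M'] (at root)
Step 4 (down 0): focus=X path=0 depth=1 children=['G', 'O'] left=[] right=['M'] parent=F
Step 5 (down 1): focus=O path=0/1 depth=2 children=[] left=['G'] right=[] parent=X

Answer: F(X(G(Z D(C)) O) M)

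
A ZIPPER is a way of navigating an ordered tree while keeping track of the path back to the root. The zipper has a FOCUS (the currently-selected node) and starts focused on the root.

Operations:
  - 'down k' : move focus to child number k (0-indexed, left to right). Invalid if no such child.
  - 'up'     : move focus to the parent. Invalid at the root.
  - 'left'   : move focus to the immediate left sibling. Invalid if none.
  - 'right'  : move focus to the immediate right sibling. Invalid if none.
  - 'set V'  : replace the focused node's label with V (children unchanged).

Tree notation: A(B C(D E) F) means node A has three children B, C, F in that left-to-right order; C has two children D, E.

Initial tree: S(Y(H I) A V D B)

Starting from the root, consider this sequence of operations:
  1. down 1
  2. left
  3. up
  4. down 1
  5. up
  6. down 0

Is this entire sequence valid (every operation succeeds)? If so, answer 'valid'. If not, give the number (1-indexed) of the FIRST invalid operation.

Answer: valid

Derivation:
Step 1 (down 1): focus=A path=1 depth=1 children=[] left=['Y'] right=['V', 'D', 'B'] parent=S
Step 2 (left): focus=Y path=0 depth=1 children=['H', 'I'] left=[] right=['A', 'V', 'D', 'B'] parent=S
Step 3 (up): focus=S path=root depth=0 children=['Y', 'A', 'V', 'D', 'B'] (at root)
Step 4 (down 1): focus=A path=1 depth=1 children=[] left=['Y'] right=['V', 'D', 'B'] parent=S
Step 5 (up): focus=S path=root depth=0 children=['Y', 'A', 'V', 'D', 'B'] (at root)
Step 6 (down 0): focus=Y path=0 depth=1 children=['H', 'I'] left=[] right=['A', 'V', 'D', 'B'] parent=S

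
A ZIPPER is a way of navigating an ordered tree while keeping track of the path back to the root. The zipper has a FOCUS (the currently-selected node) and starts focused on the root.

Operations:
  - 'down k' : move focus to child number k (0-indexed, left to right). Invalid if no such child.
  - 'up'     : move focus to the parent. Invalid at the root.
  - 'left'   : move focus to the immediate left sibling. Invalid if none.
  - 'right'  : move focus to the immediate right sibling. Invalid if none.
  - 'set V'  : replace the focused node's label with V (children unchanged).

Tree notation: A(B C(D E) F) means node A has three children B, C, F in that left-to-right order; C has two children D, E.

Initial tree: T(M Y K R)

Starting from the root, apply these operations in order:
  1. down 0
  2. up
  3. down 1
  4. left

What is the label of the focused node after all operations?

Step 1 (down 0): focus=M path=0 depth=1 children=[] left=[] right=['Y', 'K', 'R'] parent=T
Step 2 (up): focus=T path=root depth=0 children=['M', 'Y', 'K', 'R'] (at root)
Step 3 (down 1): focus=Y path=1 depth=1 children=[] left=['M'] right=['K', 'R'] parent=T
Step 4 (left): focus=M path=0 depth=1 children=[] left=[] right=['Y', 'K', 'R'] parent=T

Answer: M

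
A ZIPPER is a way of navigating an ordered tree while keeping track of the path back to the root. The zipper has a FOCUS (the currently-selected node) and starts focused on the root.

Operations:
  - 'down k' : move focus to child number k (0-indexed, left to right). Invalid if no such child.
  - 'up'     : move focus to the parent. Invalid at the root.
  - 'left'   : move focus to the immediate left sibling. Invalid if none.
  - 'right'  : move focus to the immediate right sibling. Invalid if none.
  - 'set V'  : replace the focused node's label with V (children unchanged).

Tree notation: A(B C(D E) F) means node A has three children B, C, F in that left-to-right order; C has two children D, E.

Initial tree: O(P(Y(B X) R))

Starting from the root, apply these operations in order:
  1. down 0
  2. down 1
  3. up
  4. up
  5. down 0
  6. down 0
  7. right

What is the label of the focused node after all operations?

Step 1 (down 0): focus=P path=0 depth=1 children=['Y', 'R'] left=[] right=[] parent=O
Step 2 (down 1): focus=R path=0/1 depth=2 children=[] left=['Y'] right=[] parent=P
Step 3 (up): focus=P path=0 depth=1 children=['Y', 'R'] left=[] right=[] parent=O
Step 4 (up): focus=O path=root depth=0 children=['P'] (at root)
Step 5 (down 0): focus=P path=0 depth=1 children=['Y', 'R'] left=[] right=[] parent=O
Step 6 (down 0): focus=Y path=0/0 depth=2 children=['B', 'X'] left=[] right=['R'] parent=P
Step 7 (right): focus=R path=0/1 depth=2 children=[] left=['Y'] right=[] parent=P

Answer: R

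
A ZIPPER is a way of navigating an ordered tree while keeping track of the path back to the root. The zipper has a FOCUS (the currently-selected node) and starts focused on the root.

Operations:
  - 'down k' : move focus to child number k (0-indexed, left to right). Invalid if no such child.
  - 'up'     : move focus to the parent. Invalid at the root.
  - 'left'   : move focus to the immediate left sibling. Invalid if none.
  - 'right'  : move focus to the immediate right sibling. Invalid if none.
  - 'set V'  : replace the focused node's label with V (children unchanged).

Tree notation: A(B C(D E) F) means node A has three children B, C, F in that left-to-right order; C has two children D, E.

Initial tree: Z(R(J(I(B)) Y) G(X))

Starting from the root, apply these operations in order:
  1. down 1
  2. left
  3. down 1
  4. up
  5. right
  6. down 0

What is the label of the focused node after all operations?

Step 1 (down 1): focus=G path=1 depth=1 children=['X'] left=['R'] right=[] parent=Z
Step 2 (left): focus=R path=0 depth=1 children=['J', 'Y'] left=[] right=['G'] parent=Z
Step 3 (down 1): focus=Y path=0/1 depth=2 children=[] left=['J'] right=[] parent=R
Step 4 (up): focus=R path=0 depth=1 children=['J', 'Y'] left=[] right=['G'] parent=Z
Step 5 (right): focus=G path=1 depth=1 children=['X'] left=['R'] right=[] parent=Z
Step 6 (down 0): focus=X path=1/0 depth=2 children=[] left=[] right=[] parent=G

Answer: X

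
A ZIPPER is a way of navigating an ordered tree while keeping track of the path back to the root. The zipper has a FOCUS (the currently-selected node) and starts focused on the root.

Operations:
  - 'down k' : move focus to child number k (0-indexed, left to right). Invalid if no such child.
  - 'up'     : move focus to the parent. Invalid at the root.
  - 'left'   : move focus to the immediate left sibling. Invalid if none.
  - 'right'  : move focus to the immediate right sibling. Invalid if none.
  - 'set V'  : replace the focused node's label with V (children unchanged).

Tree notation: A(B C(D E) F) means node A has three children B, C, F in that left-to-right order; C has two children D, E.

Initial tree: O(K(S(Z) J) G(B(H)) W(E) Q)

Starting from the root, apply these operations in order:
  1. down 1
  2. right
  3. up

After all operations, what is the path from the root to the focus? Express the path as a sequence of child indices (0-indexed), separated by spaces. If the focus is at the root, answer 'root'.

Answer: root

Derivation:
Step 1 (down 1): focus=G path=1 depth=1 children=['B'] left=['K'] right=['W', 'Q'] parent=O
Step 2 (right): focus=W path=2 depth=1 children=['E'] left=['K', 'G'] right=['Q'] parent=O
Step 3 (up): focus=O path=root depth=0 children=['K', 'G', 'W', 'Q'] (at root)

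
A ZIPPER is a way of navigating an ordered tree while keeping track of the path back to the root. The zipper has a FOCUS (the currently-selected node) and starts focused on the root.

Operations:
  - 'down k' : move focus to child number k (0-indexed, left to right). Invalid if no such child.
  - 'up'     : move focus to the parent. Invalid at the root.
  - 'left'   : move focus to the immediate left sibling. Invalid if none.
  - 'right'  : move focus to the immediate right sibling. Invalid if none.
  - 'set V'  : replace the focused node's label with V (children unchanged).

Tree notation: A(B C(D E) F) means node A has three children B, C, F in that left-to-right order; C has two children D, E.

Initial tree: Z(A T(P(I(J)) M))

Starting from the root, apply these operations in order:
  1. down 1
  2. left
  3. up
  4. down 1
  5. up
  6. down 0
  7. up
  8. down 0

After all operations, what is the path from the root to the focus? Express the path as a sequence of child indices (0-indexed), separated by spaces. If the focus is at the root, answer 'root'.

Step 1 (down 1): focus=T path=1 depth=1 children=['P', 'M'] left=['A'] right=[] parent=Z
Step 2 (left): focus=A path=0 depth=1 children=[] left=[] right=['T'] parent=Z
Step 3 (up): focus=Z path=root depth=0 children=['A', 'T'] (at root)
Step 4 (down 1): focus=T path=1 depth=1 children=['P', 'M'] left=['A'] right=[] parent=Z
Step 5 (up): focus=Z path=root depth=0 children=['A', 'T'] (at root)
Step 6 (down 0): focus=A path=0 depth=1 children=[] left=[] right=['T'] parent=Z
Step 7 (up): focus=Z path=root depth=0 children=['A', 'T'] (at root)
Step 8 (down 0): focus=A path=0 depth=1 children=[] left=[] right=['T'] parent=Z

Answer: 0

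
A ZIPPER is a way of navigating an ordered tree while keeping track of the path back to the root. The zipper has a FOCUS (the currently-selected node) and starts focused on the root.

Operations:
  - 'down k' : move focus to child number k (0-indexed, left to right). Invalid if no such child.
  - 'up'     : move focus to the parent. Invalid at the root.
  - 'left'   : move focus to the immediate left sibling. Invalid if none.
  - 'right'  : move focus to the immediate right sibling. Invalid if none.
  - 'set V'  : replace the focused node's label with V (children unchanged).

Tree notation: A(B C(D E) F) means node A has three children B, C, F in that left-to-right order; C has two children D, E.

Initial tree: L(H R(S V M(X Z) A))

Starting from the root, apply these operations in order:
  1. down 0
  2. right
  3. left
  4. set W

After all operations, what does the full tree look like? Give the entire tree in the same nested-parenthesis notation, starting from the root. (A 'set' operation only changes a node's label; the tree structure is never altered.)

Step 1 (down 0): focus=H path=0 depth=1 children=[] left=[] right=['R'] parent=L
Step 2 (right): focus=R path=1 depth=1 children=['S', 'V', 'M', 'A'] left=['H'] right=[] parent=L
Step 3 (left): focus=H path=0 depth=1 children=[] left=[] right=['R'] parent=L
Step 4 (set W): focus=W path=0 depth=1 children=[] left=[] right=['R'] parent=L

Answer: L(W R(S V M(X Z) A))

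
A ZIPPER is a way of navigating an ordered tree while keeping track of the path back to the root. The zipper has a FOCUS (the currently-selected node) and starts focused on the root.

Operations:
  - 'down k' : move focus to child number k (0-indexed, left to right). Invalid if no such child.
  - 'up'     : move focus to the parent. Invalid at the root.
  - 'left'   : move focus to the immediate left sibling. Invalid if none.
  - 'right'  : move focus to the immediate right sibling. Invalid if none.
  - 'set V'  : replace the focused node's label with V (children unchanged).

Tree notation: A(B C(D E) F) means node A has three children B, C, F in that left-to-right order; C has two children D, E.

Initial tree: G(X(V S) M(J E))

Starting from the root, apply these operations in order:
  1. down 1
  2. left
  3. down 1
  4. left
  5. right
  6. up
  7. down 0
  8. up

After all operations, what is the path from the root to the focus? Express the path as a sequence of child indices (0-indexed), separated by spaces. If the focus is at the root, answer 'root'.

Answer: 0

Derivation:
Step 1 (down 1): focus=M path=1 depth=1 children=['J', 'E'] left=['X'] right=[] parent=G
Step 2 (left): focus=X path=0 depth=1 children=['V', 'S'] left=[] right=['M'] parent=G
Step 3 (down 1): focus=S path=0/1 depth=2 children=[] left=['V'] right=[] parent=X
Step 4 (left): focus=V path=0/0 depth=2 children=[] left=[] right=['S'] parent=X
Step 5 (right): focus=S path=0/1 depth=2 children=[] left=['V'] right=[] parent=X
Step 6 (up): focus=X path=0 depth=1 children=['V', 'S'] left=[] right=['M'] parent=G
Step 7 (down 0): focus=V path=0/0 depth=2 children=[] left=[] right=['S'] parent=X
Step 8 (up): focus=X path=0 depth=1 children=['V', 'S'] left=[] right=['M'] parent=G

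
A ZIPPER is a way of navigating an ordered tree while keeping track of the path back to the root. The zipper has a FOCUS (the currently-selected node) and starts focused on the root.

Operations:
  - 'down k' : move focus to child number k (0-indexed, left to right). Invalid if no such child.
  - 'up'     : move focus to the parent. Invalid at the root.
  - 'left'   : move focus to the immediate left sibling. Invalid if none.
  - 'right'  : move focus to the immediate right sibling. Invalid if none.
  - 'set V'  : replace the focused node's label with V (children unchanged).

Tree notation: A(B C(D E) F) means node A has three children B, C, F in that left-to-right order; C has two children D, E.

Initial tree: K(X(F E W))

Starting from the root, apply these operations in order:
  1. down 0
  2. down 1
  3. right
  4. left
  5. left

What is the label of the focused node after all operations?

Answer: F

Derivation:
Step 1 (down 0): focus=X path=0 depth=1 children=['F', 'E', 'W'] left=[] right=[] parent=K
Step 2 (down 1): focus=E path=0/1 depth=2 children=[] left=['F'] right=['W'] parent=X
Step 3 (right): focus=W path=0/2 depth=2 children=[] left=['F', 'E'] right=[] parent=X
Step 4 (left): focus=E path=0/1 depth=2 children=[] left=['F'] right=['W'] parent=X
Step 5 (left): focus=F path=0/0 depth=2 children=[] left=[] right=['E', 'W'] parent=X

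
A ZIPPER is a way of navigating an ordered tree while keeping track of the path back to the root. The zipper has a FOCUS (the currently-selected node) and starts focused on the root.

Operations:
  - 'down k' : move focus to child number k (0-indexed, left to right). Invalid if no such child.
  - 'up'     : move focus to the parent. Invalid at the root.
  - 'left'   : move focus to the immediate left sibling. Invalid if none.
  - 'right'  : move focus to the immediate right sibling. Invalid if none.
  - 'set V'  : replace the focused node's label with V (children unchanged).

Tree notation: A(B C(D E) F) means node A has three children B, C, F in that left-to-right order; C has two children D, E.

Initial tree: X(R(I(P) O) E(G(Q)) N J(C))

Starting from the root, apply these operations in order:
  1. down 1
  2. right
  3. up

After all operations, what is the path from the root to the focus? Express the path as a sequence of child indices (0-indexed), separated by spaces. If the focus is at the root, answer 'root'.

Answer: root

Derivation:
Step 1 (down 1): focus=E path=1 depth=1 children=['G'] left=['R'] right=['N', 'J'] parent=X
Step 2 (right): focus=N path=2 depth=1 children=[] left=['R', 'E'] right=['J'] parent=X
Step 3 (up): focus=X path=root depth=0 children=['R', 'E', 'N', 'J'] (at root)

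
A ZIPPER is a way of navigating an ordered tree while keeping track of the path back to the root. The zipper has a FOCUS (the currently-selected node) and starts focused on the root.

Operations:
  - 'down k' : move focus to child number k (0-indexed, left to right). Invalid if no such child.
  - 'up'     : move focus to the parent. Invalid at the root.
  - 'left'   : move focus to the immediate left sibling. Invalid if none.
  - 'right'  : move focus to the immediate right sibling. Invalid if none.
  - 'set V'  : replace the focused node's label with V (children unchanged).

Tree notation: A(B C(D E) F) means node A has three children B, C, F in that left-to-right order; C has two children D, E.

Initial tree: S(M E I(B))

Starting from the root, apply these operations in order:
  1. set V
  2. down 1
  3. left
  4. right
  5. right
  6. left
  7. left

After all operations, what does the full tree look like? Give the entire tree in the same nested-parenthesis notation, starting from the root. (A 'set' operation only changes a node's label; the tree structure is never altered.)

Answer: V(M E I(B))

Derivation:
Step 1 (set V): focus=V path=root depth=0 children=['M', 'E', 'I'] (at root)
Step 2 (down 1): focus=E path=1 depth=1 children=[] left=['M'] right=['I'] parent=V
Step 3 (left): focus=M path=0 depth=1 children=[] left=[] right=['E', 'I'] parent=V
Step 4 (right): focus=E path=1 depth=1 children=[] left=['M'] right=['I'] parent=V
Step 5 (right): focus=I path=2 depth=1 children=['B'] left=['M', 'E'] right=[] parent=V
Step 6 (left): focus=E path=1 depth=1 children=[] left=['M'] right=['I'] parent=V
Step 7 (left): focus=M path=0 depth=1 children=[] left=[] right=['E', 'I'] parent=V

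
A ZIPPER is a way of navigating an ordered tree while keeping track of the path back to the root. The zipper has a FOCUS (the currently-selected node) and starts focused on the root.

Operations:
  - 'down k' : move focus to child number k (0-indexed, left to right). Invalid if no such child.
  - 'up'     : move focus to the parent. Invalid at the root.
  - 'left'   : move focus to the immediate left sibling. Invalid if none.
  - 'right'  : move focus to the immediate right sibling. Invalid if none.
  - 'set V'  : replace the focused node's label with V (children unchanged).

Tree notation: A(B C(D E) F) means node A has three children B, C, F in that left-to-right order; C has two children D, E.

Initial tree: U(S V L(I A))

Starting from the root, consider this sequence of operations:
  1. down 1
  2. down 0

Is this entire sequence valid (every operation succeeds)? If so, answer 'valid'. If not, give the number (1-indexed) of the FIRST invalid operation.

Answer: 2

Derivation:
Step 1 (down 1): focus=V path=1 depth=1 children=[] left=['S'] right=['L'] parent=U
Step 2 (down 0): INVALID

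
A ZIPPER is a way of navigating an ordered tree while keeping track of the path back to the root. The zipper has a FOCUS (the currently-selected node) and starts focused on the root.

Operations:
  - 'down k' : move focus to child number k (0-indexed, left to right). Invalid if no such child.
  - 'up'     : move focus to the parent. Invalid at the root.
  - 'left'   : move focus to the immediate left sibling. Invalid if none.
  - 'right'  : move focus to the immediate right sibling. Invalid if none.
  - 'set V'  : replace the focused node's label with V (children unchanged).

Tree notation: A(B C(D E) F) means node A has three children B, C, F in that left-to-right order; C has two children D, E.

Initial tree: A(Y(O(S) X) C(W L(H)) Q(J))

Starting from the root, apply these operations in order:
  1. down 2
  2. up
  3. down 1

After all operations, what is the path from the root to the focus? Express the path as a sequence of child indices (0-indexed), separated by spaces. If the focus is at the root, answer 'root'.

Answer: 1

Derivation:
Step 1 (down 2): focus=Q path=2 depth=1 children=['J'] left=['Y', 'C'] right=[] parent=A
Step 2 (up): focus=A path=root depth=0 children=['Y', 'C', 'Q'] (at root)
Step 3 (down 1): focus=C path=1 depth=1 children=['W', 'L'] left=['Y'] right=['Q'] parent=A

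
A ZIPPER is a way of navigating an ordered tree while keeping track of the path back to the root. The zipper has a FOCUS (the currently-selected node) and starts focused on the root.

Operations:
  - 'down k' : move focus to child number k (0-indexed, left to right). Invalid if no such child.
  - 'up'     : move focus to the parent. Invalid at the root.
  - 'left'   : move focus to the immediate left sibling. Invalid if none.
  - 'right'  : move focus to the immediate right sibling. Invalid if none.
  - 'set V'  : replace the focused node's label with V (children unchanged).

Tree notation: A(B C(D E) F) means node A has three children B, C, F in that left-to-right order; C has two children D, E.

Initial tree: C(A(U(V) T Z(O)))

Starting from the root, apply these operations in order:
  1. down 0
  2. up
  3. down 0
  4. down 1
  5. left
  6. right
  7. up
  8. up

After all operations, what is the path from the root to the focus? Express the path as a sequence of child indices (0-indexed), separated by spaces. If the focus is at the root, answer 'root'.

Step 1 (down 0): focus=A path=0 depth=1 children=['U', 'T', 'Z'] left=[] right=[] parent=C
Step 2 (up): focus=C path=root depth=0 children=['A'] (at root)
Step 3 (down 0): focus=A path=0 depth=1 children=['U', 'T', 'Z'] left=[] right=[] parent=C
Step 4 (down 1): focus=T path=0/1 depth=2 children=[] left=['U'] right=['Z'] parent=A
Step 5 (left): focus=U path=0/0 depth=2 children=['V'] left=[] right=['T', 'Z'] parent=A
Step 6 (right): focus=T path=0/1 depth=2 children=[] left=['U'] right=['Z'] parent=A
Step 7 (up): focus=A path=0 depth=1 children=['U', 'T', 'Z'] left=[] right=[] parent=C
Step 8 (up): focus=C path=root depth=0 children=['A'] (at root)

Answer: root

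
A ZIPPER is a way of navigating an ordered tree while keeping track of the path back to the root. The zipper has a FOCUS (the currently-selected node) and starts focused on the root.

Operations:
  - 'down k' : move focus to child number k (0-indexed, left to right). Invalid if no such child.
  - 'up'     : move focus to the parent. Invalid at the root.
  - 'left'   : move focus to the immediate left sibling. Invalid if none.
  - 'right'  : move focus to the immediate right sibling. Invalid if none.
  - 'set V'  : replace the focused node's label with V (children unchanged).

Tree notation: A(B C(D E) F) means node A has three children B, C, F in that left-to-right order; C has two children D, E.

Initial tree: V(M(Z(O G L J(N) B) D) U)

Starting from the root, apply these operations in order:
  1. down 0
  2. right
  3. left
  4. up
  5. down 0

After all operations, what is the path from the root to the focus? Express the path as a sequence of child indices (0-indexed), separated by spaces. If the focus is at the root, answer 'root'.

Step 1 (down 0): focus=M path=0 depth=1 children=['Z', 'D'] left=[] right=['U'] parent=V
Step 2 (right): focus=U path=1 depth=1 children=[] left=['M'] right=[] parent=V
Step 3 (left): focus=M path=0 depth=1 children=['Z', 'D'] left=[] right=['U'] parent=V
Step 4 (up): focus=V path=root depth=0 children=['M', 'U'] (at root)
Step 5 (down 0): focus=M path=0 depth=1 children=['Z', 'D'] left=[] right=['U'] parent=V

Answer: 0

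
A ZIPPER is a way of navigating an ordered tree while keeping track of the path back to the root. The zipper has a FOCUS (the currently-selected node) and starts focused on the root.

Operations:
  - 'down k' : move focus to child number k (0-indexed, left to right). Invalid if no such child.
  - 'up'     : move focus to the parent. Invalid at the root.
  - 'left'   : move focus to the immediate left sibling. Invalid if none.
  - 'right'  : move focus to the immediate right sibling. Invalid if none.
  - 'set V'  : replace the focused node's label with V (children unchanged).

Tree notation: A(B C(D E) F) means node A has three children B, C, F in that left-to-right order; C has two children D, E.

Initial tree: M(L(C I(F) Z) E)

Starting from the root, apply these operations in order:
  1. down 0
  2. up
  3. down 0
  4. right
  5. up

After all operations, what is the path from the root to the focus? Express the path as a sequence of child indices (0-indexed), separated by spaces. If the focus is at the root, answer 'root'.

Answer: root

Derivation:
Step 1 (down 0): focus=L path=0 depth=1 children=['C', 'I', 'Z'] left=[] right=['E'] parent=M
Step 2 (up): focus=M path=root depth=0 children=['L', 'E'] (at root)
Step 3 (down 0): focus=L path=0 depth=1 children=['C', 'I', 'Z'] left=[] right=['E'] parent=M
Step 4 (right): focus=E path=1 depth=1 children=[] left=['L'] right=[] parent=M
Step 5 (up): focus=M path=root depth=0 children=['L', 'E'] (at root)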